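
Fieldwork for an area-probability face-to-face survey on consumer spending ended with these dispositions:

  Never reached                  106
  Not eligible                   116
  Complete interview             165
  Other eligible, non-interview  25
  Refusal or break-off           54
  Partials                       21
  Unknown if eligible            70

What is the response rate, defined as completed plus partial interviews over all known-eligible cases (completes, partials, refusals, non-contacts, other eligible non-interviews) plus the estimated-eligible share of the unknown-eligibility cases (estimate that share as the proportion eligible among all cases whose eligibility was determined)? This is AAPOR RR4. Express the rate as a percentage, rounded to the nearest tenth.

43.8%

Top = 165 + 21 = 186
Determined eligible = 165 + 21 + 54 + 106 + 25 = 371
e = 371 / (371 + 116) = 371 / 487 = 0.7618
Estimated eligible among unknowns = 0.7618 × 70 = 53.33
Base = 371 + 53.33 = 424.33
RR4 = 186 / 424.33 = 0.4383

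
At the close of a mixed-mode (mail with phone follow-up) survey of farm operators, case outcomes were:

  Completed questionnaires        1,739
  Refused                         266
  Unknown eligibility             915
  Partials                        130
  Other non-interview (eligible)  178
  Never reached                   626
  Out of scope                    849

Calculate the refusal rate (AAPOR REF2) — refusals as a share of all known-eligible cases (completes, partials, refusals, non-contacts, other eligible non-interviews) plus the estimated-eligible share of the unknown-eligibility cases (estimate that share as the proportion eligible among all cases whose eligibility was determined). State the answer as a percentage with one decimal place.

7.3%

Numerator: 266
Eligible (known): 1739 + 130 + 266 + 626 + 178 = 2939
e = 2939 / (2939 + 849) = 2939 / 3788 = 0.7759
Estimated eligible among unknowns: 0.7759 × 915 = 709.95
Base: 2939 + 709.95 = 3648.95
REF2 = 266 / 3648.95 = 0.0729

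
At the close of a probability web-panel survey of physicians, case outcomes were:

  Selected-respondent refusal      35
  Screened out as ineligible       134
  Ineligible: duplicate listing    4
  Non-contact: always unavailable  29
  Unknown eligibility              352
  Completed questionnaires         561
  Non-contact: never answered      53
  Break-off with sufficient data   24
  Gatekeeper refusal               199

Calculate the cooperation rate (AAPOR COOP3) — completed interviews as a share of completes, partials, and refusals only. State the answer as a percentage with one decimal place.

68.5%

Refusals = 199 + 35 = 234
Non-contacts = 53 + 29 = 82
Out of scope = 134 + 4 = 138
Num = 561
Base = 561 + 24 + 234 = 819
COOP3 = 561 / 819 = 0.6850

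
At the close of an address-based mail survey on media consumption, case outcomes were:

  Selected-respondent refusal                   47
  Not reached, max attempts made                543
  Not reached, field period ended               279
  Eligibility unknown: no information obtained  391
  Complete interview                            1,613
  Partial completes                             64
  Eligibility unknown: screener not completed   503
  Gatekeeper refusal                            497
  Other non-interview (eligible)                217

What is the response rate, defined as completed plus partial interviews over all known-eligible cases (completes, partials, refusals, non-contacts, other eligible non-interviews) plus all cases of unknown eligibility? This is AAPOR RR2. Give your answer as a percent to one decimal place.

40.4%

Declined to participate = 497 + 47 = 544
No contact after all attempts = 279 + 543 = 822
Unknown if eligible = 503 + 391 = 894
Num = 1613 + 64 = 1677
Base = 1613 + 64 + 544 + 822 + 217 + 894 = 4154
RR2 = 1677 / 4154 = 0.4037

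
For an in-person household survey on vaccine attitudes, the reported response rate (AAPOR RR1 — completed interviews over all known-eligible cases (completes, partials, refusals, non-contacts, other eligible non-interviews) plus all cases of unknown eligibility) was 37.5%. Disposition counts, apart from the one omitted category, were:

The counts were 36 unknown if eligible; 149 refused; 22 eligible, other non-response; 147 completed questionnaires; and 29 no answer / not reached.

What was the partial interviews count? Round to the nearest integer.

9

RR1 = 147 / D = 0.375
D = 147 / 0.375 = 392.0
Rest of base = 383
partial interviews = 392.0 − 383 ≈ 9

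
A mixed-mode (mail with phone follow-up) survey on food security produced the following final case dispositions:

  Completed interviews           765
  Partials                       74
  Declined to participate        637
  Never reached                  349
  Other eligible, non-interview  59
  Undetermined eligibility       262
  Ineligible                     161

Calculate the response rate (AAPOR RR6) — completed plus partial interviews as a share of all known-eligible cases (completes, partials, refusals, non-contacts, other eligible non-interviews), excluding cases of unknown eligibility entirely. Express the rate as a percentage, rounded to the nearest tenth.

44.5%

Top = 765 + 74 = 839
Denom = 765 + 74 + 637 + 349 + 59 = 1884
RR6 = 839 / 1884 = 0.4453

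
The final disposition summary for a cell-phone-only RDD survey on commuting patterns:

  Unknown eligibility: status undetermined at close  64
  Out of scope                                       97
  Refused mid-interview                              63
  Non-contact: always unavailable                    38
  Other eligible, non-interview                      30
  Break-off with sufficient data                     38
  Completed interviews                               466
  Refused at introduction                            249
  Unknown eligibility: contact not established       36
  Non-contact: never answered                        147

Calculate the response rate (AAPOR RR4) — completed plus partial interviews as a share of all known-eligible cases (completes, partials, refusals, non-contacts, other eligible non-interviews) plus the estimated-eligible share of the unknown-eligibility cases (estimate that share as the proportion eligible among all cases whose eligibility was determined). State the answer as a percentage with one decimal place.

Refusal or break-off = 249 + 63 = 312
No answer / not reached = 147 + 38 = 185
Undetermined eligibility = 36 + 64 = 100
Num: 466 + 38 = 504
Determined eligible: 466 + 38 + 312 + 185 + 30 = 1031
e = 1031 / (1031 + 97) = 1031 / 1128 = 0.9140
Eligible share of unknowns: 0.9140 × 100 = 91.40
Denom: 1031 + 91.40 = 1122.40
RR4 = 504 / 1122.40 = 0.4490

44.9%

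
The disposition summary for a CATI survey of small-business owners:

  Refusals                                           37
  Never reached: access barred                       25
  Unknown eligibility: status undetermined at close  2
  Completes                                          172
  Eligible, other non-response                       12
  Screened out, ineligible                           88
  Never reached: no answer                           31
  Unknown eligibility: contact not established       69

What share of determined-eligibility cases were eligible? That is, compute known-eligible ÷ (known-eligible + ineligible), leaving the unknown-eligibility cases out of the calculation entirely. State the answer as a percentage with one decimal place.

75.9%

No answer / not reached = 31 + 25 = 56
Unknown eligibility = 69 + 2 = 71
Determined eligible → 172 + 37 + 56 + 12 = 277
e = 277 / (277 + 88) = 277 / 365 = 0.7589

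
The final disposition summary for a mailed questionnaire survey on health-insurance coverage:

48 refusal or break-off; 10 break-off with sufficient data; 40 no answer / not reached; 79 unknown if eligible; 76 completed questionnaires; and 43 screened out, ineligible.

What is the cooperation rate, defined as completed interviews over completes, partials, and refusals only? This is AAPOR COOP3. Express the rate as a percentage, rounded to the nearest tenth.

Numerator: 76
Denominator: 76 + 10 + 48 = 134
COOP3 = 76 / 134 = 0.5672

56.7%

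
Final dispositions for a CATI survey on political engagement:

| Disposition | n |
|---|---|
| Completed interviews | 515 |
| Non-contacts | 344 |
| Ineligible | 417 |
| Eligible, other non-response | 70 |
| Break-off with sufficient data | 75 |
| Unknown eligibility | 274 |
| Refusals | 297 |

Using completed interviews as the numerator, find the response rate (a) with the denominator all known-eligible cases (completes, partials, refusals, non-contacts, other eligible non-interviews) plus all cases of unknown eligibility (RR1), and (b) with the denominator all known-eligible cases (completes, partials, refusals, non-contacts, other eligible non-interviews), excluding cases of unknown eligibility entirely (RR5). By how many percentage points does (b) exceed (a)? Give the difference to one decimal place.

Num → 515
Denominator → 515 + 75 + 297 + 344 + 70 + 274 = 1575
RR1 = 515 / 1575 = 0.3270
Denominator → 515 + 75 + 297 + 344 + 70 = 1301
RR5 = 515 / 1301 = 0.3958
Difference = 39.58 − 32.70 = 6.88 percentage points

6.9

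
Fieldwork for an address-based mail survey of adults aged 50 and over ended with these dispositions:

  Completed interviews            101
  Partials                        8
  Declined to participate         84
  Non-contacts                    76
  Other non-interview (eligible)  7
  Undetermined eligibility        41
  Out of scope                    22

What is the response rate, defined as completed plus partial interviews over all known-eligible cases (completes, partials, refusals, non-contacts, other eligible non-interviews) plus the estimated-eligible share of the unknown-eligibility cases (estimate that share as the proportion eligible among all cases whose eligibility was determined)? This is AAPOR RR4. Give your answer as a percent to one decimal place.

Numerator → 101 + 8 = 109
Determined eligible → 101 + 8 + 84 + 76 + 7 = 276
e = 276 / (276 + 22) = 276 / 298 = 0.9262
Estimated eligible among unknowns → 0.9262 × 41 = 37.97
Denom → 276 + 37.97 = 313.97
RR4 = 109 / 313.97 = 0.3472

34.7%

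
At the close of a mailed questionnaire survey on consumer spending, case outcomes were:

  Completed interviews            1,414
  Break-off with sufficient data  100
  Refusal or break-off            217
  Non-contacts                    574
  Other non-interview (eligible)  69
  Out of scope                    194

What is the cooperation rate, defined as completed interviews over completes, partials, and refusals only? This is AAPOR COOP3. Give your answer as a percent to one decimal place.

81.7%

Numerator → 1414
Denom → 1414 + 100 + 217 = 1731
COOP3 = 1414 / 1731 = 0.8169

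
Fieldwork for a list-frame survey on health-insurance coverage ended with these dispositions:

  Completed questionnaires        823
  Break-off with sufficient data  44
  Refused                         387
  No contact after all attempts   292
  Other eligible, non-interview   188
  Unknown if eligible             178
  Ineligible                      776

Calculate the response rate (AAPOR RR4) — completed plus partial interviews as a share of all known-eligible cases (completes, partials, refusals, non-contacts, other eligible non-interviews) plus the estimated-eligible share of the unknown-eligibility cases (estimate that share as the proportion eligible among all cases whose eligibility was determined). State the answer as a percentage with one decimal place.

Numerator = 823 + 44 = 867
Eligible (known) = 823 + 44 + 387 + 292 + 188 = 1734
e = 1734 / (1734 + 776) = 1734 / 2510 = 0.6908
Eligible share of unknowns = 0.6908 × 178 = 122.96
Denom = 1734 + 122.96 = 1856.96
RR4 = 867 / 1856.96 = 0.4669

46.7%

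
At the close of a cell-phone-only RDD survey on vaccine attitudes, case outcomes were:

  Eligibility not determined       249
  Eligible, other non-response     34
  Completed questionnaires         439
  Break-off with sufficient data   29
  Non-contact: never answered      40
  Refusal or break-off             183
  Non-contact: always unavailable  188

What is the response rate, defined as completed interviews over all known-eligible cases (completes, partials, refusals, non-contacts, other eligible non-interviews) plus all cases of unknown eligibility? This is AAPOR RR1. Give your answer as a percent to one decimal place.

Non-contacts = 40 + 188 = 228
Numerator: 439
Denom: 439 + 29 + 183 + 228 + 34 + 249 = 1162
RR1 = 439 / 1162 = 0.3778

37.8%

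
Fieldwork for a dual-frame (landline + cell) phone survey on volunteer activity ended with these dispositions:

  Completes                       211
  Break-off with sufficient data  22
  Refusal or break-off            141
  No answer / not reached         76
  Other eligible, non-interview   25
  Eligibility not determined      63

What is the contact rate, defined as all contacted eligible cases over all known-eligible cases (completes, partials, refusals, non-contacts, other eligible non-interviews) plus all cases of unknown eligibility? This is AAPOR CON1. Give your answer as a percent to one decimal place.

74.2%

Numerator → 211 + 22 + 141 + 25 = 399
Denominator → 211 + 22 + 141 + 76 + 25 + 63 = 538
CON1 = 399 / 538 = 0.7416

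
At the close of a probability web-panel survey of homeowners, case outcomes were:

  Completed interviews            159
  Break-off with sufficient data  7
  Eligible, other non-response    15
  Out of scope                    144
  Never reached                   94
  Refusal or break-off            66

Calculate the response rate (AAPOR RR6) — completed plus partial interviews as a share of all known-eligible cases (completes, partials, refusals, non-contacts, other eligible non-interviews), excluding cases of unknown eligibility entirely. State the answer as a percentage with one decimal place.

Top: 159 + 7 = 166
Base: 159 + 7 + 66 + 94 + 15 = 341
RR6 = 166 / 341 = 0.4868

48.7%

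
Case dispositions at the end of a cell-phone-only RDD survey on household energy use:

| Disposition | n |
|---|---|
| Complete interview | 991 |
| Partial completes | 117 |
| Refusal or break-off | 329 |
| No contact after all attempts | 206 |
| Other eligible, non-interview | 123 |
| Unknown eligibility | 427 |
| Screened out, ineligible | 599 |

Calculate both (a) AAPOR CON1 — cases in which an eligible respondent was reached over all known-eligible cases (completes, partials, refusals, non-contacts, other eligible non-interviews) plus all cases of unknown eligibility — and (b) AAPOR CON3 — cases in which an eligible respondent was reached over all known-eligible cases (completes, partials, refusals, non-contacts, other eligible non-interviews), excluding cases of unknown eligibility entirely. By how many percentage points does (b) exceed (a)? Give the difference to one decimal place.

Num: 991 + 117 + 329 + 123 = 1560
Base: 991 + 117 + 329 + 206 + 123 + 427 = 2193
CON1 = 1560 / 2193 = 0.7114
Base: 991 + 117 + 329 + 206 + 123 = 1766
CON3 = 1560 / 1766 = 0.8834
Difference = 88.34 − 71.14 = 17.20 percentage points

17.2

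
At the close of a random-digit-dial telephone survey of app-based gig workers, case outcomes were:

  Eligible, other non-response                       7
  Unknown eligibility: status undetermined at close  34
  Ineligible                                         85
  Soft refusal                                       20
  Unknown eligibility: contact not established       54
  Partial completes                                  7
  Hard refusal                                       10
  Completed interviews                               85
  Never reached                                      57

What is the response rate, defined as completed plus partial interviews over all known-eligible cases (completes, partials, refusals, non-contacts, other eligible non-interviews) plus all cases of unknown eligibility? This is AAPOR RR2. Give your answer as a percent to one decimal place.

33.6%

Refusal or break-off = 10 + 20 = 30
Undetermined eligibility = 54 + 34 = 88
Numerator → 85 + 7 = 92
Denom → 85 + 7 + 30 + 57 + 7 + 88 = 274
RR2 = 92 / 274 = 0.3358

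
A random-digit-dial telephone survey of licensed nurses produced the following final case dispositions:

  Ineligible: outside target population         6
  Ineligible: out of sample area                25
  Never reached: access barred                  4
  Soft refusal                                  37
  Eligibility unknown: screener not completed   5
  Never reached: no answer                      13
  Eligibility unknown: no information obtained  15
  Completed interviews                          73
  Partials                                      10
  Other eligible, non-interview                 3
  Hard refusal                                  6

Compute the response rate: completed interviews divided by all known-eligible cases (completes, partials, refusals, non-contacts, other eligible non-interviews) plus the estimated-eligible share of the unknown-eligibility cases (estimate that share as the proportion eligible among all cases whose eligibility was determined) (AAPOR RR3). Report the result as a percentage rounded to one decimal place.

Refusal or break-off = 6 + 37 = 43
Non-contacts = 13 + 4 = 17
Eligibility not determined = 5 + 15 = 20
Out of scope = 6 + 25 = 31
Num = 73
Known eligible = 73 + 10 + 43 + 17 + 3 = 146
e = 146 / (146 + 31) = 146 / 177 = 0.8249
e × U = 0.8249 × 20 = 16.50
Base = 146 + 16.50 = 162.50
RR3 = 73 / 162.50 = 0.4492

44.9%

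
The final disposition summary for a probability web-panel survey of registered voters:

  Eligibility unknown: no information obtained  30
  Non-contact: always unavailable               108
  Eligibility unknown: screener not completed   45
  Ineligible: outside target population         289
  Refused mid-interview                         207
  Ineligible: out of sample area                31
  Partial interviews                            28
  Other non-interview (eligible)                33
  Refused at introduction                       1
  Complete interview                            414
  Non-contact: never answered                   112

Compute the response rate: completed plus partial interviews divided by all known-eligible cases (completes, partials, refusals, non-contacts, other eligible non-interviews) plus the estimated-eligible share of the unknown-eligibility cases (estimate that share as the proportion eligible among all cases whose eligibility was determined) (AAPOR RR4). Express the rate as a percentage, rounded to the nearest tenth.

Refusals = 1 + 207 = 208
Non-contacts = 112 + 108 = 220
Eligibility not determined = 45 + 30 = 75
Out of scope = 289 + 31 = 320
Num: 414 + 28 = 442
Known eligible: 414 + 28 + 208 + 220 + 33 = 903
e = 903 / (903 + 320) = 903 / 1223 = 0.7383
Estimated eligible among unknowns: 0.7383 × 75 = 55.37
Denominator: 903 + 55.37 = 958.37
RR4 = 442 / 958.37 = 0.4612

46.1%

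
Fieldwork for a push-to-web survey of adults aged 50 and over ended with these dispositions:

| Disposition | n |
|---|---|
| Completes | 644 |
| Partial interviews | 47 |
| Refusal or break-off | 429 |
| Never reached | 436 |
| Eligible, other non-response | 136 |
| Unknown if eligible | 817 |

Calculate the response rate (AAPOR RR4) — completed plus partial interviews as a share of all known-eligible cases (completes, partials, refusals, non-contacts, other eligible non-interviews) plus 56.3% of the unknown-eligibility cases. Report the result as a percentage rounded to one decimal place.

32.1%

Num: 644 + 47 = 691
Determined eligible: 644 + 47 + 429 + 436 + 136 = 1692
Estimated eligible among unknowns: 0.5630 × 817 = 459.97
Base: 1692 + 459.97 = 2151.97
RR4 = 691 / 2151.97 = 0.3211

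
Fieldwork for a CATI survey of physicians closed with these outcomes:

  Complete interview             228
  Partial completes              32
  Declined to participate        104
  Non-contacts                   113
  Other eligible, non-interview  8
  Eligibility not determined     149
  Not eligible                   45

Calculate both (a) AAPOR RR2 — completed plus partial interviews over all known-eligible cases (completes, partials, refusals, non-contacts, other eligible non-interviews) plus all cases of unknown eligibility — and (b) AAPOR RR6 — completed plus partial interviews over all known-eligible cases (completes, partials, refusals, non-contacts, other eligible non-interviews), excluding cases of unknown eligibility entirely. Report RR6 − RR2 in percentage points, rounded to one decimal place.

12.6

Top = 228 + 32 = 260
Denom = 228 + 32 + 104 + 113 + 8 + 149 = 634
RR2 = 260 / 634 = 0.4101
Denom = 228 + 32 + 104 + 113 + 8 = 485
RR6 = 260 / 485 = 0.5361
Difference = 53.61 − 41.01 = 12.60 percentage points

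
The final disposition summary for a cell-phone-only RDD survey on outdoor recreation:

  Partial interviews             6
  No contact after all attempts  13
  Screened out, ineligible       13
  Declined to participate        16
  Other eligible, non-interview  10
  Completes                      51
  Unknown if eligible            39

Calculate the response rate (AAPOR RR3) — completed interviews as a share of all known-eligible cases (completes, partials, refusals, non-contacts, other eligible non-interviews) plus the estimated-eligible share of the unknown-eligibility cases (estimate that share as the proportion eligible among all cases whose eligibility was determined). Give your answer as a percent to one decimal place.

39.1%

Top = 51
Eligible (known) = 51 + 6 + 16 + 13 + 10 = 96
e = 96 / (96 + 13) = 96 / 109 = 0.8807
e × U = 0.8807 × 39 = 34.35
Denominator = 96 + 34.35 = 130.35
RR3 = 51 / 130.35 = 0.3913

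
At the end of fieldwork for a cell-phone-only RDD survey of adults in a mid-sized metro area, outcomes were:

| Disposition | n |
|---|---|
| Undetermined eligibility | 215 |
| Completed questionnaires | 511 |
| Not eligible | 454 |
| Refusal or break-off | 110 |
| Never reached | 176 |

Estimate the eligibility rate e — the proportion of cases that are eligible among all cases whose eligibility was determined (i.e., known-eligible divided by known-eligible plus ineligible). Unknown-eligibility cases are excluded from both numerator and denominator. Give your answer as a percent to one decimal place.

63.7%

Eligible (known): 511 + 110 + 176 = 797
e = 797 / (797 + 454) = 797 / 1251 = 0.6371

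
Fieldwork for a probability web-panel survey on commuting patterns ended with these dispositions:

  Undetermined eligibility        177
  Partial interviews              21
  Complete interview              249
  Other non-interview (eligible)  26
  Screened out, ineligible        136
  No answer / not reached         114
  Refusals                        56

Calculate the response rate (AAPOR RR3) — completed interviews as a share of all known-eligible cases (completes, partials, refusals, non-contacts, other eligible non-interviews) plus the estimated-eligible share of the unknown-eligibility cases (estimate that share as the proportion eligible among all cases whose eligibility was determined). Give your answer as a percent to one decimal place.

41.3%

Top → 249
Determined eligible → 249 + 21 + 56 + 114 + 26 = 466
e = 466 / (466 + 136) = 466 / 602 = 0.7741
Estimated eligible among unknowns → 0.7741 × 177 = 137.02
Denominator → 466 + 137.02 = 603.02
RR3 = 249 / 603.02 = 0.4129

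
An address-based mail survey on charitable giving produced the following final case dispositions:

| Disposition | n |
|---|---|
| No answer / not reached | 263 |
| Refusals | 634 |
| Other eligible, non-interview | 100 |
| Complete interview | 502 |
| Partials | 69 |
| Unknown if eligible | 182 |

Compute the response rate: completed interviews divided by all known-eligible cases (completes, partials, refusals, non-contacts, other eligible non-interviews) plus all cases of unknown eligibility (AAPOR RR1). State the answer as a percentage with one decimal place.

Numerator: 502
Denom: 502 + 69 + 634 + 263 + 100 + 182 = 1750
RR1 = 502 / 1750 = 0.2869

28.7%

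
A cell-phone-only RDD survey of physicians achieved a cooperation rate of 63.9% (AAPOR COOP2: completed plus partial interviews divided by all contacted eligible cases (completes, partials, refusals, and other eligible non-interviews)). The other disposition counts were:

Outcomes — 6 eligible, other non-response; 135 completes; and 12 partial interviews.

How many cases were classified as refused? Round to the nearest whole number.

Numerator: 135 + 12 = 147
COOP2 = 147 / D = 0.639
D = 147 / 0.639 = 230.0
Other denominator terms total 153
refused = 230.0 − 153 ≈ 77

77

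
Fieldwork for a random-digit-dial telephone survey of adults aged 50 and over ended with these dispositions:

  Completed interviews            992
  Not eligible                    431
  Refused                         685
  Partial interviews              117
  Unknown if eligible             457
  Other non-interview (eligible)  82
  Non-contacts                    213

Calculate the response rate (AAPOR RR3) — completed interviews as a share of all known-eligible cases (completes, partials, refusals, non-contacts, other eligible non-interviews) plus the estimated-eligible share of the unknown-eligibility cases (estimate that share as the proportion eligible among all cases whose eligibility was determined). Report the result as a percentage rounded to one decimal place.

Top = 992
Determined eligible = 992 + 117 + 685 + 213 + 82 = 2089
e = 2089 / (2089 + 431) = 2089 / 2520 = 0.8290
e × U = 0.8290 × 457 = 378.85
Denom = 2089 + 378.85 = 2467.85
RR3 = 992 / 2467.85 = 0.4020

40.2%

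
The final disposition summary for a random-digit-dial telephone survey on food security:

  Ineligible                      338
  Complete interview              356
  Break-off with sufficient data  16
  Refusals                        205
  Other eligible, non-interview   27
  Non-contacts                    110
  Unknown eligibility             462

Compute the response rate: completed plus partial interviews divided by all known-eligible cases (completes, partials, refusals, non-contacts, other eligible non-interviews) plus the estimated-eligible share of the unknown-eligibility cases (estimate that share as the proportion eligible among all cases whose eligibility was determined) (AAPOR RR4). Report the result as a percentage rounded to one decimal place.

Num = 356 + 16 = 372
Determined eligible = 356 + 16 + 205 + 110 + 27 = 714
e = 714 / (714 + 338) = 714 / 1052 = 0.6787
Estimated eligible among unknowns = 0.6787 × 462 = 313.56
Denominator = 714 + 313.56 = 1027.56
RR4 = 372 / 1027.56 = 0.3620

36.2%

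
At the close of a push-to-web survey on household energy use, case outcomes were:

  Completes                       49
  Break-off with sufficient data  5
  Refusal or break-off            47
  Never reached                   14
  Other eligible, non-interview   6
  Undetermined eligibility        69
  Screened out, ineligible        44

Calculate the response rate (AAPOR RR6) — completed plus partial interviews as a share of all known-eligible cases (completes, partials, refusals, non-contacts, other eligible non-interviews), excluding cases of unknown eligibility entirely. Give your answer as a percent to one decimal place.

44.6%

Top: 49 + 5 = 54
Denominator: 49 + 5 + 47 + 14 + 6 = 121
RR6 = 54 / 121 = 0.4463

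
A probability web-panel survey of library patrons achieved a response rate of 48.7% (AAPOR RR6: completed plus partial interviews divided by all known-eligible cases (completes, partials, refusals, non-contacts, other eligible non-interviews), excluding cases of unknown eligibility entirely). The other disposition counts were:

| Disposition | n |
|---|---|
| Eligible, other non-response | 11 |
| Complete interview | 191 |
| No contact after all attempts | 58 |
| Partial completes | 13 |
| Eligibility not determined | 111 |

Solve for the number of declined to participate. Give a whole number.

146

Top: 191 + 13 = 204
RR6 = 204 / D = 0.487
D = 204 / 0.487 = 418.9
Remaining denominator categories sum to 273
declined to participate = 418.9 − 273 ≈ 146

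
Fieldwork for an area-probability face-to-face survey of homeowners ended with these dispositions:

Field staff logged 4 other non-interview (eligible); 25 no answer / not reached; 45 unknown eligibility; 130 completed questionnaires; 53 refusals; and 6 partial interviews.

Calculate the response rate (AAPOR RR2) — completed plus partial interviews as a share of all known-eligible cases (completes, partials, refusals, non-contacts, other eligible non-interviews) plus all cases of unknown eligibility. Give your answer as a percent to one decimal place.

Num = 130 + 6 = 136
Denominator = 130 + 6 + 53 + 25 + 4 + 45 = 263
RR2 = 136 / 263 = 0.5171

51.7%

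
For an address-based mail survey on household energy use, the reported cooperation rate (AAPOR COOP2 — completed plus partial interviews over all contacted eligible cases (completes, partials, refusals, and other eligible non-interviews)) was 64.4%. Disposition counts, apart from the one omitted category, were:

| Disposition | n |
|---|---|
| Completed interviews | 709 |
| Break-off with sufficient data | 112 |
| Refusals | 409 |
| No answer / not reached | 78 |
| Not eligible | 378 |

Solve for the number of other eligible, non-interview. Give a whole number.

Num = 709 + 112 = 821
COOP2 = 821 / D = 0.644
D = 821 / 0.644 = 1274.8
Other denominator terms total 1230
other eligible, non-interview = 1274.8 − 1230 ≈ 45

45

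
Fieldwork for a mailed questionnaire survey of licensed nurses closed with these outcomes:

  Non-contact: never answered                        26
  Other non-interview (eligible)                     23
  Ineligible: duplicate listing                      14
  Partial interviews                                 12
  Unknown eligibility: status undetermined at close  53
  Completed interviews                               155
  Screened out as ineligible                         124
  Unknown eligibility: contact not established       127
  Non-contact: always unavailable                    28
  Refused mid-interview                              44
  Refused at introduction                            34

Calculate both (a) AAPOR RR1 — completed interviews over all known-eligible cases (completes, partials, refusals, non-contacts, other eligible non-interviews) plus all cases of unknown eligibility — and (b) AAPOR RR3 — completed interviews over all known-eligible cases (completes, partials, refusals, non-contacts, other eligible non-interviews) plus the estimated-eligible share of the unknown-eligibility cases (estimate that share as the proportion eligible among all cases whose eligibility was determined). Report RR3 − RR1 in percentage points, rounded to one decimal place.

Declined to participate = 34 + 44 = 78
No answer / not reached = 26 + 28 = 54
Undetermined eligibility = 127 + 53 = 180
Out of scope = 124 + 14 = 138
Numerator: 155
Base: 155 + 12 + 78 + 54 + 23 + 180 = 502
RR1 = 155 / 502 = 0.3088
Known eligible: 155 + 12 + 78 + 54 + 23 = 322
e = 322 / (322 + 138) = 322 / 460 = 0.7000
Eligible share of unknowns: 0.7000 × 180 = 126.00
Base: 322 + 126.00 = 448.00
RR3 = 155 / 448.00 = 0.3460
Difference = 34.60 − 30.88 = 3.72 percentage points

3.7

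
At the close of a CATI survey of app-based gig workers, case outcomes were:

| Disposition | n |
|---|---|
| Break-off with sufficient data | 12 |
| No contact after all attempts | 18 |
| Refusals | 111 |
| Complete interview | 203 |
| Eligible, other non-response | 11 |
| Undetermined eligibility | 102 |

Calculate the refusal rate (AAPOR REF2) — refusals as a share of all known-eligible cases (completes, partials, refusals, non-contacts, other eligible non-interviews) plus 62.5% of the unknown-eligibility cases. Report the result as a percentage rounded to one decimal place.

26.5%

Top = 111
Eligible (known) = 203 + 12 + 111 + 18 + 11 = 355
e × U = 0.6250 × 102 = 63.75
Base = 355 + 63.75 = 418.75
REF2 = 111 / 418.75 = 0.2651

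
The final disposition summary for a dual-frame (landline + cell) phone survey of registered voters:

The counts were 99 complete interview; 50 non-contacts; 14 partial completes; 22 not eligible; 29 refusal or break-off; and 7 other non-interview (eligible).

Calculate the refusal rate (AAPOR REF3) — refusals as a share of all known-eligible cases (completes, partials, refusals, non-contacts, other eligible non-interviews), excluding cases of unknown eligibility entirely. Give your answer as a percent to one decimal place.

14.6%

Num = 29
Denom = 99 + 14 + 29 + 50 + 7 = 199
REF3 = 29 / 199 = 0.1457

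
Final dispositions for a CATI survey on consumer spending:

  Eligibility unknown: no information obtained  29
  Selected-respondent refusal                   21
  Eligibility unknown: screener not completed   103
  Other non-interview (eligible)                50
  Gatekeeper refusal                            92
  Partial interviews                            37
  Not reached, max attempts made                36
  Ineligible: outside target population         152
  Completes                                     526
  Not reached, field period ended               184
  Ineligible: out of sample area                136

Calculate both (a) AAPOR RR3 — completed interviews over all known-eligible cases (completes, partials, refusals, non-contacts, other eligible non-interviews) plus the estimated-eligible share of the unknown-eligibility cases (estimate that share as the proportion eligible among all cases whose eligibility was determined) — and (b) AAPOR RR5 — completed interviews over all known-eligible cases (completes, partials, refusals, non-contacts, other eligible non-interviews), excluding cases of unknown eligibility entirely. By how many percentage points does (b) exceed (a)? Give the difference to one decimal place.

5.4

Refusal or break-off = 92 + 21 = 113
No answer / not reached = 184 + 36 = 220
Unknown eligibility = 103 + 29 = 132
Out of scope = 152 + 136 = 288
Numerator = 526
Eligible (known) = 526 + 37 + 113 + 220 + 50 = 946
e = 946 / (946 + 288) = 946 / 1234 = 0.7666
e × U = 0.7666 × 132 = 101.19
Denom = 946 + 101.19 = 1047.19
RR3 = 526 / 1047.19 = 0.5023
Denom = 526 + 37 + 113 + 220 + 50 = 946
RR5 = 526 / 946 = 0.5560
Difference = 55.60 − 50.23 = 5.37 percentage points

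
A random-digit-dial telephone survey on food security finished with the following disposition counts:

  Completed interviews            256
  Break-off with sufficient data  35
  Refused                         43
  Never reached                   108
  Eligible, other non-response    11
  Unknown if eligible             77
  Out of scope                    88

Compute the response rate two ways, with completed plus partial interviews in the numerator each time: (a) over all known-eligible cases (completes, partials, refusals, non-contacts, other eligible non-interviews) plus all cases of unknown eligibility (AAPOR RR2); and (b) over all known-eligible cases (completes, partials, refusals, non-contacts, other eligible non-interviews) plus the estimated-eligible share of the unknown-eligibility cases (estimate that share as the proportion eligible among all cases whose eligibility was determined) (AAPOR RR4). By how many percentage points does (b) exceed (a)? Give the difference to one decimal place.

Num → 256 + 35 = 291
Denominator → 256 + 35 + 43 + 108 + 11 + 77 = 530
RR2 = 291 / 530 = 0.5491
Eligible (known) → 256 + 35 + 43 + 108 + 11 = 453
e = 453 / (453 + 88) = 453 / 541 = 0.8373
e × U → 0.8373 × 77 = 64.47
Denominator → 453 + 64.47 = 517.47
RR4 = 291 / 517.47 = 0.5624
Difference = 56.24 − 54.91 = 1.33 percentage points

1.3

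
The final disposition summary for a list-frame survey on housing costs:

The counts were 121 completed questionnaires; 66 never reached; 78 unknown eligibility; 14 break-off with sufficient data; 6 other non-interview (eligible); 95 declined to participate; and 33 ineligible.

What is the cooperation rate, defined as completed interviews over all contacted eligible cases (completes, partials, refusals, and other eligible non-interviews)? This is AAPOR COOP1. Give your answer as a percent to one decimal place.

Top = 121
Denominator = 121 + 14 + 95 + 6 = 236
COOP1 = 121 / 236 = 0.5127

51.3%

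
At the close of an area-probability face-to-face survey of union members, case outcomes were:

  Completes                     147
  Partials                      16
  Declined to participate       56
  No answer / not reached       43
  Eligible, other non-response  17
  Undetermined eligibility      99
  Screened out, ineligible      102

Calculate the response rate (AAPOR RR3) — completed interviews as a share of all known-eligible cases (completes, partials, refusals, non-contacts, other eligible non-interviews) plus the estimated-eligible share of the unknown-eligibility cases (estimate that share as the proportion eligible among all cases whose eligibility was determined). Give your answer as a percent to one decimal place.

Num = 147
Eligible (known) = 147 + 16 + 56 + 43 + 17 = 279
e = 279 / (279 + 102) = 279 / 381 = 0.7323
e × U = 0.7323 × 99 = 72.50
Base = 279 + 72.50 = 351.50
RR3 = 147 / 351.50 = 0.4182

41.8%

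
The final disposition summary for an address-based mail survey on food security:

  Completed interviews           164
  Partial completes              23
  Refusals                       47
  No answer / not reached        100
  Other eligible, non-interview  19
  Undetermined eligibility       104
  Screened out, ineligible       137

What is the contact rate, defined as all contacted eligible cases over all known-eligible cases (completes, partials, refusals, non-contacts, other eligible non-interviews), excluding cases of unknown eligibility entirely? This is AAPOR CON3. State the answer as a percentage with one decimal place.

Num → 164 + 23 + 47 + 19 = 253
Denominator → 164 + 23 + 47 + 100 + 19 = 353
CON3 = 253 / 353 = 0.7167

71.7%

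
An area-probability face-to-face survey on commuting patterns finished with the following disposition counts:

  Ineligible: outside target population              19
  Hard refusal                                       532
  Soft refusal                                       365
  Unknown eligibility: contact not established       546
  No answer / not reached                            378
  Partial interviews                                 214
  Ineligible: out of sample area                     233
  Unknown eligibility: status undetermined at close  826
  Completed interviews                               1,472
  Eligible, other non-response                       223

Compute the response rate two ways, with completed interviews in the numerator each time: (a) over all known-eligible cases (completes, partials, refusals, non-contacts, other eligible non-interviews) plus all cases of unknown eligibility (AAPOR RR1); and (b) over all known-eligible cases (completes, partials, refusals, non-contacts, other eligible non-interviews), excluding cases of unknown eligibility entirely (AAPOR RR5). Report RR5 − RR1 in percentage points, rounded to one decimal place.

13.9

Refusal or break-off = 532 + 365 = 897
Unknown eligibility = 546 + 826 = 1372
Ineligible = 19 + 233 = 252
Top: 1472
Denominator: 1472 + 214 + 897 + 378 + 223 + 1372 = 4556
RR1 = 1472 / 4556 = 0.3231
Denominator: 1472 + 214 + 897 + 378 + 223 = 3184
RR5 = 1472 / 3184 = 0.4623
Difference = 46.23 − 32.31 = 13.92 percentage points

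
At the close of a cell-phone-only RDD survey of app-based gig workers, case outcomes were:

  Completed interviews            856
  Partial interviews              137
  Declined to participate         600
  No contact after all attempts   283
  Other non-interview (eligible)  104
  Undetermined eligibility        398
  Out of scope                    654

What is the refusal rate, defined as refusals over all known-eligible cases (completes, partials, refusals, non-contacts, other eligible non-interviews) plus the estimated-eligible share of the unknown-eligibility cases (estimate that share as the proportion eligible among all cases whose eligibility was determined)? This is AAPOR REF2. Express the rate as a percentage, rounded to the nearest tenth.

26.3%

Top → 600
Eligible (known) → 856 + 137 + 600 + 283 + 104 = 1980
e = 1980 / (1980 + 654) = 1980 / 2634 = 0.7517
Estimated eligible among unknowns → 0.7517 × 398 = 299.18
Base → 1980 + 299.18 = 2279.18
REF2 = 600 / 2279.18 = 0.2633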